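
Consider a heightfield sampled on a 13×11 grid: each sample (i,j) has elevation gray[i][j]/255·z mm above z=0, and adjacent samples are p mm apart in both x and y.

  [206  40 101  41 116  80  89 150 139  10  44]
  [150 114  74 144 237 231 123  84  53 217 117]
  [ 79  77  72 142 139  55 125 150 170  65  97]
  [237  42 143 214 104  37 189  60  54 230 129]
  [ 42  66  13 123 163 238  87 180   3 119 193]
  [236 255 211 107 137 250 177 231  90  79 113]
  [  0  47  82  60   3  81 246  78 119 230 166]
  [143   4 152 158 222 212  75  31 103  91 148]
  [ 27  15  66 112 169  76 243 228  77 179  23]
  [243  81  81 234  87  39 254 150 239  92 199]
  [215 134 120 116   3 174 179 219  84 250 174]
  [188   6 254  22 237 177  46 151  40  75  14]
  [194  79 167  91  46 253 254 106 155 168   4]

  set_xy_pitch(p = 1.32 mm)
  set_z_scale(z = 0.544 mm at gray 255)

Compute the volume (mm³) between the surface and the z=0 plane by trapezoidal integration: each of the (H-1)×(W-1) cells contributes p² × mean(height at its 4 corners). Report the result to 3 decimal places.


height_mm = gray/255 × 0.544; cell vol = 1.32² × mean(4 corners)
unit = 1.32² × 0.544 / (4×255) = 0.00092928 mm³ per gray-sum
row 0: Σ corner-gray over 10 cells = 4603  → 4.2775
row 1: Σ corner-gray over 10 cells = 4987  → 4.6343
row 2: Σ corner-gray over 10 cells = 4678  → 4.3472
row 3: Σ corner-gray over 10 cells = 4731  → 4.3964
row 4: Σ corner-gray over 10 cells = 5642  → 5.2430
row 5: Σ corner-gray over 10 cells = 5481  → 5.0934
row 6: Σ corner-gray over 10 cells = 4445  → 4.1306
row 7: Σ corner-gray over 10 cells = 4767  → 4.4299
row 8: Σ corner-gray over 10 cells = 5336  → 4.9586
row 9: Σ corner-gray over 10 cells = 5903  → 5.4855
row 10: Σ corner-gray over 10 cells = 5165  → 4.7997
row 11: Σ corner-gray over 10 cells = 5054  → 4.6966
Σ rows: total corner-gray = 60792  → 56.4928 mm³

56.493


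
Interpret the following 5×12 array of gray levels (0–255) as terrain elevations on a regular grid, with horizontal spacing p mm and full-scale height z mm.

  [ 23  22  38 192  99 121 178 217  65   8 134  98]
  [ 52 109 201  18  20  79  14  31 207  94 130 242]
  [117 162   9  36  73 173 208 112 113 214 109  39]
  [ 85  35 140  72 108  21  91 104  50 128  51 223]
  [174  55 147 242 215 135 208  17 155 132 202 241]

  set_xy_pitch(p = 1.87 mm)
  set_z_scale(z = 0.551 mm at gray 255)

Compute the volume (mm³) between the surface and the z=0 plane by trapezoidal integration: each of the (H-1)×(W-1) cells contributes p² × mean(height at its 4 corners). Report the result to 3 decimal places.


height_mm = gray/255 × 0.551; cell vol = 1.87² × mean(4 corners)
unit = 1.87² × 0.551 / (4×255) = 0.00188901 mm³ per gray-sum
row 0: Σ corner-gray over 11 cells = 4369  → 8.2531
row 1: Σ corner-gray over 11 cells = 4674  → 8.8292
row 2: Σ corner-gray over 11 cells = 4482  → 8.4666
row 3: Σ corner-gray over 11 cells = 5339  → 10.0854
Σ rows: total corner-gray = 18864  → 35.6343 mm³

35.634


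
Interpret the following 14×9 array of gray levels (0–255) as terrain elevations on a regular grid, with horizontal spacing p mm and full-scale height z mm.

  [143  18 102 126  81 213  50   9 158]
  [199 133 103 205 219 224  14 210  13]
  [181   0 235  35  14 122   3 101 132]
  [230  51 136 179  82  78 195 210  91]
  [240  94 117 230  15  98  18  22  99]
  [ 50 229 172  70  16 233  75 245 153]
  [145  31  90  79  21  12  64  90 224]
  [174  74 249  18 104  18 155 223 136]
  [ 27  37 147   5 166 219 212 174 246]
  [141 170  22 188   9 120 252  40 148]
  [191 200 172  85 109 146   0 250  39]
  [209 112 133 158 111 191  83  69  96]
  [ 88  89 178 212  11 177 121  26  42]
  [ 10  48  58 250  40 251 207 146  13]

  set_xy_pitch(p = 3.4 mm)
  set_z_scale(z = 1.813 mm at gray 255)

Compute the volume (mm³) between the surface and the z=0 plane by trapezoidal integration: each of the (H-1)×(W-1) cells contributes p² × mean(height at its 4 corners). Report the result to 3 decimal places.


height_mm = gray/255 × 1.813; cell vol = 3.4² × mean(4 corners)
unit = 3.4² × 1.813 / (4×255) = 0.0205473 mm³ per gray-sum
row 0: Σ corner-gray over 8 cells = 3927  → 80.6894
row 1: Σ corner-gray over 8 cells = 3761  → 77.2785
row 2: Σ corner-gray over 8 cells = 3516  → 72.2444
row 3: Σ corner-gray over 8 cells = 3710  → 76.2306
row 4: Σ corner-gray over 8 cells = 3810  → 78.2853
row 5: Σ corner-gray over 8 cells = 3426  → 70.3952
row 6: Σ corner-gray over 8 cells = 3135  → 64.4159
row 7: Σ corner-gray over 8 cells = 4185  → 85.9906
row 8: Σ corner-gray over 8 cells = 4084  → 83.9153
row 9: Σ corner-gray over 8 cells = 4045  → 83.1140
row 10: Σ corner-gray over 8 cells = 4173  → 85.7440
row 11: Σ corner-gray over 8 cells = 3777  → 77.6073
row 12: Σ corner-gray over 8 cells = 3781  → 77.6895
Σ rows: total corner-gray = 49330  → 1013.6000 mm³

1013.600


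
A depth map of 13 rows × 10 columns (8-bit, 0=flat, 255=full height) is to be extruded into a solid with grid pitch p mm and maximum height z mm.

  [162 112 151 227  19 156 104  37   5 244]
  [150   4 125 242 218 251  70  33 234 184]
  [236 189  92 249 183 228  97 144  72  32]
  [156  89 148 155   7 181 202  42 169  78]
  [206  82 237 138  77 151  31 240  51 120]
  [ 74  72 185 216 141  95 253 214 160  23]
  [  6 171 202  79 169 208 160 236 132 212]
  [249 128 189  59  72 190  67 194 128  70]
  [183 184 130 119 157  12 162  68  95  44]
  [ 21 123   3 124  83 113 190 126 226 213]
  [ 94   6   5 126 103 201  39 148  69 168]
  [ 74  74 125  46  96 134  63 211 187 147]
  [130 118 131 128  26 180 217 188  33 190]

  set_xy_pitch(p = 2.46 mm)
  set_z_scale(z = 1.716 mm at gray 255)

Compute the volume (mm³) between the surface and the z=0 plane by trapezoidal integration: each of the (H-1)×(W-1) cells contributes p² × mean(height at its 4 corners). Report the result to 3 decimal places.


576.912

height_mm = gray/255 × 1.716; cell vol = 2.46² × mean(4 corners)
unit = 2.46² × 1.716 / (4×255) = 0.0101809 mm³ per gray-sum
row 0: Σ corner-gray over 9 cells = 4716  → 48.0133
row 1: Σ corner-gray over 9 cells = 5464  → 55.6286
row 2: Σ corner-gray over 9 cells = 4996  → 50.8639
row 3: Σ corner-gray over 9 cells = 4560  → 46.4250
row 4: Σ corner-gray over 9 cells = 5109  → 52.0144
row 5: Σ corner-gray over 9 cells = 5701  → 58.0415
row 6: Σ corner-gray over 9 cells = 5305  → 54.0098
row 7: Σ corner-gray over 9 cells = 4454  → 45.3458
row 8: Σ corner-gray over 9 cells = 4291  → 43.6864
row 9: Σ corner-gray over 9 cells = 3866  → 39.3595
row 10: Σ corner-gray over 9 cells = 3749  → 38.1683
row 11: Σ corner-gray over 9 cells = 4455  → 45.3560
Σ rows: total corner-gray = 56666  → 576.9124 mm³


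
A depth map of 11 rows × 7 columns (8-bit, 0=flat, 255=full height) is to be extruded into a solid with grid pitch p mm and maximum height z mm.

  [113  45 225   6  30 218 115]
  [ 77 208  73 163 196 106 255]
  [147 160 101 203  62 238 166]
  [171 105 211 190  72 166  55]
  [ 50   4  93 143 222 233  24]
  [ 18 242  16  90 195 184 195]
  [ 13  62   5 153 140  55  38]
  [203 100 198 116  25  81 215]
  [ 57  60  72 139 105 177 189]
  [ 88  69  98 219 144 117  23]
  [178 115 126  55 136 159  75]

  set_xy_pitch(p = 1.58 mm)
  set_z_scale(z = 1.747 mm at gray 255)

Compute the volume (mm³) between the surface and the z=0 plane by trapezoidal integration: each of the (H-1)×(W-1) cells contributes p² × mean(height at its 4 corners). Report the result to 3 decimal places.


127.942

height_mm = gray/255 × 1.747; cell vol = 1.58² × mean(4 corners)
unit = 1.58² × 1.747 / (4×255) = 0.0042757 mm³ per gray-sum
row 0: Σ corner-gray over 6 cells = 3100  → 13.2547
row 1: Σ corner-gray over 6 cells = 3665  → 15.6704
row 2: Σ corner-gray over 6 cells = 3555  → 15.2001
row 3: Σ corner-gray over 6 cells = 3178  → 13.5882
row 4: Σ corner-gray over 6 cells = 3131  → 13.3872
row 5: Σ corner-gray over 6 cells = 2548  → 10.8945
row 6: Σ corner-gray over 6 cells = 2339  → 10.0009
row 7: Σ corner-gray over 6 cells = 2810  → 12.0147
row 8: Σ corner-gray over 6 cells = 2757  → 11.7881
row 9: Σ corner-gray over 6 cells = 2840  → 12.1430
Σ rows: total corner-gray = 29923  → 127.9417 mm³


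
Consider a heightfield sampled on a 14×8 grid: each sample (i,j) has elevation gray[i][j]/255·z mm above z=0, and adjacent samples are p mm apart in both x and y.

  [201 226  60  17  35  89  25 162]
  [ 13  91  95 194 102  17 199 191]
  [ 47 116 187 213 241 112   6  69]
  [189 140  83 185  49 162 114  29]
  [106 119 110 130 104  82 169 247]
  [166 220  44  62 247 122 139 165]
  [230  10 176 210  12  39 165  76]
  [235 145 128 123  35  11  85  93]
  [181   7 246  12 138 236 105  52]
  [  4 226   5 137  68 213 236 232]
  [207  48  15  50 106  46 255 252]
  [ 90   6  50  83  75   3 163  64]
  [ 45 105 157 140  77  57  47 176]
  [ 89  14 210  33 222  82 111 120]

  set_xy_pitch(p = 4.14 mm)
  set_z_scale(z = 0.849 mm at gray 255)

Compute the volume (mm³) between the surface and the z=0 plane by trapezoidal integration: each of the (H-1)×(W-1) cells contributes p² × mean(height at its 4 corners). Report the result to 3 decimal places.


height_mm = gray/255 × 0.849; cell vol = 4.14² × mean(4 corners)
unit = 4.14² × 0.849 / (4×255) = 0.0142662 mm³ per gray-sum
row 0: Σ corner-gray over 7 cells = 2867  → 40.9012
row 1: Σ corner-gray over 7 cells = 3466  → 49.4466
row 2: Σ corner-gray over 7 cells = 3550  → 50.6450
row 3: Σ corner-gray over 7 cells = 3465  → 49.4324
row 4: Σ corner-gray over 7 cells = 3780  → 53.9262
row 5: Σ corner-gray over 7 cells = 3529  → 50.3454
row 6: Σ corner-gray over 7 cells = 2912  → 41.5432
row 7: Σ corner-gray over 7 cells = 3103  → 44.2680
row 8: Σ corner-gray over 7 cells = 3727  → 53.1701
row 9: Σ corner-gray over 7 cells = 3505  → 50.0030
row 10: Σ corner-gray over 7 cells = 2413  → 34.4243
row 11: Σ corner-gray over 7 cells = 2301  → 32.8265
row 12: Σ corner-gray over 7 cells = 2940  → 41.9426
Σ rows: total corner-gray = 41558  → 592.8746 mm³

592.875


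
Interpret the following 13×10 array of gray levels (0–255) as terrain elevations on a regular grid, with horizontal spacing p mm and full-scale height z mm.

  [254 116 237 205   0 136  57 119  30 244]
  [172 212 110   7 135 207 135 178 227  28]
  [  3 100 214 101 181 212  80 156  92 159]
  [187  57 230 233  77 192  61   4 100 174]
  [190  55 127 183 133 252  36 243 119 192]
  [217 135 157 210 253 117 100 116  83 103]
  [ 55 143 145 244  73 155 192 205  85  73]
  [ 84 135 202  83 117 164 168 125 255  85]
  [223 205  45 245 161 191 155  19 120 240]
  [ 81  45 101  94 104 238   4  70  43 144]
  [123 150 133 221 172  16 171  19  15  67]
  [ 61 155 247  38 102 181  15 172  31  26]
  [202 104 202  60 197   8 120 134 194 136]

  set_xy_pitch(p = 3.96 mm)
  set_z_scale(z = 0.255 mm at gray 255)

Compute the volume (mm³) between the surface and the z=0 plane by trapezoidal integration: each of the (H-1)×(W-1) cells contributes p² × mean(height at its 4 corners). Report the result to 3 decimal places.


height_mm = gray/255 × 0.255; cell vol = 3.96² × mean(4 corners)
unit = 3.96² × 0.255 / (4×255) = 0.0039204 mm³ per gray-sum
row 0: Σ corner-gray over 9 cells = 4920  → 19.2884
row 1: Σ corner-gray over 9 cells = 5056  → 19.8215
row 2: Σ corner-gray over 9 cells = 4703  → 18.4376
row 3: Σ corner-gray over 9 cells = 4947  → 19.3942
row 4: Σ corner-gray over 9 cells = 5340  → 20.9349
row 5: Σ corner-gray over 9 cells = 5274  → 20.6762
row 6: Σ corner-gray over 9 cells = 5279  → 20.6958
row 7: Σ corner-gray over 9 cells = 5412  → 21.2172
row 8: Σ corner-gray over 9 cells = 4368  → 17.1243
row 9: Σ corner-gray over 9 cells = 3607  → 14.1409
row 10: Σ corner-gray over 9 cells = 3953  → 15.4973
row 11: Σ corner-gray over 9 cells = 4345  → 17.0341
Σ rows: total corner-gray = 57204  → 224.2626 mm³

224.263


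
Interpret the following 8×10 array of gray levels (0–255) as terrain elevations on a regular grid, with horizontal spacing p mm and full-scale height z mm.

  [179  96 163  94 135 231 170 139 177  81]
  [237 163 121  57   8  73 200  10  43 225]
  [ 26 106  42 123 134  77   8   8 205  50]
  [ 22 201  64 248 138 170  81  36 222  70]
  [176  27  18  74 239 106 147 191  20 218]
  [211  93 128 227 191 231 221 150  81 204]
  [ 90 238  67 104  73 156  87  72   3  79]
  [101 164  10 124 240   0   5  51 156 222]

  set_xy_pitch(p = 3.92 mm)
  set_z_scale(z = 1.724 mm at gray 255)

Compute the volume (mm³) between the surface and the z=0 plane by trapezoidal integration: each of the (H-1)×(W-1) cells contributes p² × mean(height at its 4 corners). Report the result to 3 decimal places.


769.739

height_mm = gray/255 × 1.724; cell vol = 3.92² × mean(4 corners)
unit = 3.92² × 1.724 / (4×255) = 0.0259722 mm³ per gray-sum
row 0: Σ corner-gray over 9 cells = 4482  → 116.4075
row 1: Σ corner-gray over 9 cells = 3294  → 85.5525
row 2: Σ corner-gray over 9 cells = 3894  → 101.1359
row 3: Σ corner-gray over 9 cells = 4450  → 115.5764
row 4: Σ corner-gray over 9 cells = 5097  → 132.3805
row 5: Σ corner-gray over 9 cells = 4828  → 125.3939
row 6: Σ corner-gray over 9 cells = 3592  → 93.2922
Σ rows: total corner-gray = 29637  → 769.7390 mm³


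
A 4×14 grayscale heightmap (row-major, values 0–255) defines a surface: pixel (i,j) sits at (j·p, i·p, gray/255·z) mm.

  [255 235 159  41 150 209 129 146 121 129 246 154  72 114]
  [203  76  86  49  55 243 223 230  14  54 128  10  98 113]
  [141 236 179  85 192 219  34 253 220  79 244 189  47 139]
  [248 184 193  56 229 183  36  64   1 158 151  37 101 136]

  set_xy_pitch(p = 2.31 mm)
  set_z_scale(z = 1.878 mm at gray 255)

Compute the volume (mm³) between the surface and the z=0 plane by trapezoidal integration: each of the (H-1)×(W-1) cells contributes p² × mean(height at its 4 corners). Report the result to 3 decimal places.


209.119

height_mm = gray/255 × 1.878; cell vol = 2.31² × mean(4 corners)
unit = 2.31² × 1.878 / (4×255) = 0.0098247 mm³ per gray-sum
row 0: Σ corner-gray over 13 cells = 6799  → 66.7981
row 1: Σ corner-gray over 13 cells = 7082  → 69.5785
row 2: Σ corner-gray over 13 cells = 7404  → 72.7421
Σ rows: total corner-gray = 21285  → 209.1188 mm³


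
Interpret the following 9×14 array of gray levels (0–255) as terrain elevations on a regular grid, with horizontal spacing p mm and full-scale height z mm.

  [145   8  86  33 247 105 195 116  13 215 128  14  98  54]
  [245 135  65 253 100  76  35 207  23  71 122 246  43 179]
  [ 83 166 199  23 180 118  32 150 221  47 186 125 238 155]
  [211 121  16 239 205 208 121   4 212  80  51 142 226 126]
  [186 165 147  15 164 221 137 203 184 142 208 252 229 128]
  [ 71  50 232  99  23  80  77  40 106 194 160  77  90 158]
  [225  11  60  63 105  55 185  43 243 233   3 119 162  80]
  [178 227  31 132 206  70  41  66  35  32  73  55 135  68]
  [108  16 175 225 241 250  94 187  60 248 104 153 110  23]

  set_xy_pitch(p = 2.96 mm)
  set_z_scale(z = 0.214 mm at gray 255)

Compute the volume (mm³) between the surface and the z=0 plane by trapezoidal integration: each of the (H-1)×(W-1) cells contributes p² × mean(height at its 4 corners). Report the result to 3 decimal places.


height_mm = gray/255 × 0.214; cell vol = 2.96² × mean(4 corners)
unit = 2.96² × 0.214 / (4×255) = 0.00183822 mm³ per gray-sum
row 0: Σ corner-gray over 13 cells = 5891  → 10.8289
row 1: Σ corner-gray over 13 cells = 6784  → 12.4705
row 2: Σ corner-gray over 13 cells = 7195  → 13.2260
row 3: Σ corner-gray over 13 cells = 8035  → 14.7701
row 4: Σ corner-gray over 13 cells = 7133  → 13.1120
row 5: Σ corner-gray over 13 cells = 5554  → 10.2095
row 6: Σ corner-gray over 13 cells = 5321  → 9.7812
row 7: Σ corner-gray over 13 cells = 6309  → 11.5973
Σ rows: total corner-gray = 52222  → 95.9954 mm³

95.995


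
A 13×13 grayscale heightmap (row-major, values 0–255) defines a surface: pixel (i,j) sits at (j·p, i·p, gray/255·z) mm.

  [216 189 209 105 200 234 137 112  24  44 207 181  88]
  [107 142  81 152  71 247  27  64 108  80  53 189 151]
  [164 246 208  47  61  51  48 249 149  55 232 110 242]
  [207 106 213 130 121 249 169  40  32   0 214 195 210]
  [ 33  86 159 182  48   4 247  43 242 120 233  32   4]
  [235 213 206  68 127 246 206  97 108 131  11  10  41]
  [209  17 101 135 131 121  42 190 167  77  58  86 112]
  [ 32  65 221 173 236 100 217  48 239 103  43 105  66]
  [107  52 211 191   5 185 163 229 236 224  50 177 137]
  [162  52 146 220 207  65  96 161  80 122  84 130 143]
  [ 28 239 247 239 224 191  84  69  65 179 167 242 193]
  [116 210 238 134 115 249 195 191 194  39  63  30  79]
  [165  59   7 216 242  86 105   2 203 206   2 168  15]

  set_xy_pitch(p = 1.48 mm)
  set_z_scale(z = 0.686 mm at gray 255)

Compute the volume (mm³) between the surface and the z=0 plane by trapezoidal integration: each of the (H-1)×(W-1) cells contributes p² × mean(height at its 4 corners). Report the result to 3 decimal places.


height_mm = gray/255 × 0.686; cell vol = 1.48² × mean(4 corners)
unit = 1.48² × 0.686 / (4×255) = 0.00147315 mm³ per gray-sum
row 0: Σ corner-gray over 12 cells = 6274  → 9.2426
row 1: Σ corner-gray over 12 cells = 6004  → 8.8448
row 2: Σ corner-gray over 12 cells = 6673  → 9.8303
row 3: Σ corner-gray over 12 cells = 6184  → 9.1100
row 4: Σ corner-gray over 12 cells = 5951  → 8.7667
row 5: Σ corner-gray over 12 cells = 5693  → 8.3867
row 6: Σ corner-gray over 12 cells = 5769  → 8.4986
row 7: Σ corner-gray over 12 cells = 6888  → 10.1471
row 8: Σ corner-gray over 12 cells = 6721  → 9.9011
row 9: Σ corner-gray over 12 cells = 7144  → 10.5242
row 10: Σ corner-gray over 12 cells = 7624  → 11.2313
row 11: Σ corner-gray over 12 cells = 6283  → 9.2558
Σ rows: total corner-gray = 77208  → 113.7391 mm³

113.739


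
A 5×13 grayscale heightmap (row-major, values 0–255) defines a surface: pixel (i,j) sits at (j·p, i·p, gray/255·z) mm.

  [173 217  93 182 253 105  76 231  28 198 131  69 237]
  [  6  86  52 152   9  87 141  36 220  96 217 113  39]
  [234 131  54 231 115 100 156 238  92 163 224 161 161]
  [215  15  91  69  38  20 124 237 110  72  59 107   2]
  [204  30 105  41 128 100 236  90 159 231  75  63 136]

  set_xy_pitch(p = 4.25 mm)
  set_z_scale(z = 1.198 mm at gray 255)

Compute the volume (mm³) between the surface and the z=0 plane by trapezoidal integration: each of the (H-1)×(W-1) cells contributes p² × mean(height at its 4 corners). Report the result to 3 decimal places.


488.148

height_mm = gray/255 × 1.198; cell vol = 4.25² × mean(4 corners)
unit = 4.25² × 1.198 / (4×255) = 0.0212146 mm³ per gray-sum
row 0: Σ corner-gray over 12 cells = 6039  → 128.1149
row 1: Σ corner-gray over 12 cells = 6188  → 131.2758
row 2: Σ corner-gray over 12 cells = 5826  → 123.5962
row 3: Σ corner-gray over 12 cells = 4957  → 105.1607
Σ rows: total corner-gray = 23010  → 488.1476 mm³


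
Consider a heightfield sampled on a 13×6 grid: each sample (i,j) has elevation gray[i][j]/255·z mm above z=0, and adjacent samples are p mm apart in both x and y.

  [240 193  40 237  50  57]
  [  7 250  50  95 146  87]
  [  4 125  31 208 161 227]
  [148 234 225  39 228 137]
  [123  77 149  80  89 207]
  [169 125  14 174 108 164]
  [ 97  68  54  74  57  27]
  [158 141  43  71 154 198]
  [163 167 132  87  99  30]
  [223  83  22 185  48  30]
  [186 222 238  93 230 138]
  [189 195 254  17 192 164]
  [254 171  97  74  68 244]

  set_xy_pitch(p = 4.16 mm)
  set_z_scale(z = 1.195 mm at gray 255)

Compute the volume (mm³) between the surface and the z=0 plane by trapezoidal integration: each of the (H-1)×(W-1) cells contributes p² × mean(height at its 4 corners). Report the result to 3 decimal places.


619.250

height_mm = gray/255 × 1.195; cell vol = 4.16² × mean(4 corners)
unit = 4.16² × 1.195 / (4×255) = 0.0202747 mm³ per gray-sum
row 0: Σ corner-gray over 5 cells = 2513  → 50.9503
row 1: Σ corner-gray over 5 cells = 2457  → 49.8149
row 2: Σ corner-gray over 5 cells = 3018  → 61.1890
row 3: Σ corner-gray over 5 cells = 2857  → 57.9248
row 4: Σ corner-gray over 5 cells = 2295  → 46.5304
row 5: Σ corner-gray over 5 cells = 1805  → 36.5958
row 6: Σ corner-gray over 5 cells = 1804  → 36.5756
row 7: Σ corner-gray over 5 cells = 2337  → 47.3820
row 8: Σ corner-gray over 5 cells = 2092  → 42.4147
row 9: Σ corner-gray over 5 cells = 2819  → 57.1544
row 10: Σ corner-gray over 5 cells = 3559  → 72.1577
row 11: Σ corner-gray over 5 cells = 2987  → 60.5605
Σ rows: total corner-gray = 30543  → 619.2501 mm³


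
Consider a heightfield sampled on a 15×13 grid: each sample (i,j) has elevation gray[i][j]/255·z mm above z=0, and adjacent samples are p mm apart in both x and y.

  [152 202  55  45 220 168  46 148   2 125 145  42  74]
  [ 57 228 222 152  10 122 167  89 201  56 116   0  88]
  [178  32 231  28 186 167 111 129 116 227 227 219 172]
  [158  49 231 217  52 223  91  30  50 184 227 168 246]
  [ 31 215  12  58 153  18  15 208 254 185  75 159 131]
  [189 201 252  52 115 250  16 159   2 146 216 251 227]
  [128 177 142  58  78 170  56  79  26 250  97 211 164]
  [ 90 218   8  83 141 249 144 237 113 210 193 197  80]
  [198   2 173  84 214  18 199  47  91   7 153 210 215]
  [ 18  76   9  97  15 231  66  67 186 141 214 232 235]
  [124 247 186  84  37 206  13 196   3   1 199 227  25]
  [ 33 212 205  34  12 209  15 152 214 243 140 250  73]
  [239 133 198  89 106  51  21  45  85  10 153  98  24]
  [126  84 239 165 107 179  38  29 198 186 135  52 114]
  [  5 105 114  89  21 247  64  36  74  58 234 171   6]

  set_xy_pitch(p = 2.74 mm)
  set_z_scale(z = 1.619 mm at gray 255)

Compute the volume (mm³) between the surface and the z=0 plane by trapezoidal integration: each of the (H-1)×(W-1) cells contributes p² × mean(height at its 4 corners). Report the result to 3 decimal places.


height_mm = gray/255 × 1.619; cell vol = 2.74² × mean(4 corners)
unit = 2.74² × 1.619 / (4×255) = 0.0119165 mm³ per gray-sum
row 0: Σ corner-gray over 12 cells = 5493  → 65.4572
row 1: Σ corner-gray over 12 cells = 6567  → 78.2555
row 2: Σ corner-gray over 12 cells = 7144  → 85.1313
row 3: Σ corner-gray over 12 cells = 6314  → 75.2406
row 4: Σ corner-gray over 12 cells = 6602  → 78.6726
row 5: Σ corner-gray over 12 cells = 6716  → 80.0310
row 6: Σ corner-gray over 12 cells = 6736  → 80.2694
row 7: Σ corner-gray over 12 cells = 6565  → 78.2317
row 8: Σ corner-gray over 12 cells = 5730  → 68.2814
row 9: Σ corner-gray over 12 cells = 5868  → 69.9259
row 10: Σ corner-gray over 12 cells = 6425  → 76.5634
row 11: Σ corner-gray over 12 cells = 5719  → 68.1503
row 12: Σ corner-gray over 12 cells = 5305  → 63.2169
row 13: Σ corner-gray over 12 cells = 5501  → 65.5525
Σ rows: total corner-gray = 86685  → 1032.9796 mm³

1032.980


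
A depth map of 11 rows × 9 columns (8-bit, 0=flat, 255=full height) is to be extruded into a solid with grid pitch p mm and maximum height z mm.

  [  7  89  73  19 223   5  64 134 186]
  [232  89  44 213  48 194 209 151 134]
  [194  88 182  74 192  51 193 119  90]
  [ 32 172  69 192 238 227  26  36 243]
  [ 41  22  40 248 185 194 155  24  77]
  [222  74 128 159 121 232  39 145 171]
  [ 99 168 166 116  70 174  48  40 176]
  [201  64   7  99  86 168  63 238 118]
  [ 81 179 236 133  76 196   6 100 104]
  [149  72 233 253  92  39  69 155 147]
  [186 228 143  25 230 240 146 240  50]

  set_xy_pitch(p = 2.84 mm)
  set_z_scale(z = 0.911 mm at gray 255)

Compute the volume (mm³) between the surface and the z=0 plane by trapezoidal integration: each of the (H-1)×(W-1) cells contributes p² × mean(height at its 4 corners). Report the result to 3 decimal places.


height_mm = gray/255 × 0.911; cell vol = 2.84² × mean(4 corners)
unit = 2.84² × 0.911 / (4×255) = 0.00720369 mm³ per gray-sum
row 0: Σ corner-gray over 8 cells = 3669  → 26.4303
row 1: Σ corner-gray over 8 cells = 4344  → 31.2928
row 2: Σ corner-gray over 8 cells = 4277  → 30.8102
row 3: Σ corner-gray over 8 cells = 4049  → 29.1677
row 4: Σ corner-gray over 8 cells = 4043  → 29.1245
row 5: Σ corner-gray over 8 cells = 4028  → 29.0165
row 6: Σ corner-gray over 8 cells = 3608  → 25.9909
row 7: Σ corner-gray over 8 cells = 3806  → 27.4172
row 8: Σ corner-gray over 8 cells = 4159  → 29.9601
row 9: Σ corner-gray over 8 cells = 4862  → 35.0243
Σ rows: total corner-gray = 40845  → 294.2346 mm³

294.235


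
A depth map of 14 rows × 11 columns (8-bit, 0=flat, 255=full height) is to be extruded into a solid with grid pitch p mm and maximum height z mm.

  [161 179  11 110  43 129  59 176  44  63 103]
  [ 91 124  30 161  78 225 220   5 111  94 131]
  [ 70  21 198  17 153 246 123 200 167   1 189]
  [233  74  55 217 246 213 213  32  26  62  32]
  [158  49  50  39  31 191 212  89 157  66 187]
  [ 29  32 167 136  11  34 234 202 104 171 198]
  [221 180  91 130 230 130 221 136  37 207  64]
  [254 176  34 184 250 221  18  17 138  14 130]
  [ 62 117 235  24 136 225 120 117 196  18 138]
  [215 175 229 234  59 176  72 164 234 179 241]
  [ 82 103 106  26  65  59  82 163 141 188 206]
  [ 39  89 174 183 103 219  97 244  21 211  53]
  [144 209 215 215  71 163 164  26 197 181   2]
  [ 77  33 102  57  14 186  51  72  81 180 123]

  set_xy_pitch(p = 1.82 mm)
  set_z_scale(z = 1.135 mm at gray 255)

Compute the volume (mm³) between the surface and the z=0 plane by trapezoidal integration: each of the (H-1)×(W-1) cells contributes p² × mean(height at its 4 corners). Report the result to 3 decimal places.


245.058

height_mm = gray/255 × 1.135; cell vol = 1.82² × mean(4 corners)
unit = 1.82² × 1.135 / (4×255) = 0.00368586 mm³ per gray-sum
row 0: Σ corner-gray over 10 cells = 4210  → 15.5175
row 1: Σ corner-gray over 10 cells = 4829  → 17.7990
row 2: Σ corner-gray over 10 cells = 5052  → 18.6209
row 3: Σ corner-gray over 10 cells = 4654  → 17.1540
row 4: Σ corner-gray over 10 cells = 4522  → 16.6674
row 5: Σ corner-gray over 10 cells = 5418  → 19.9700
row 6: Σ corner-gray over 10 cells = 5497  → 20.2612
row 7: Σ corner-gray over 10 cells = 5064  → 18.6652
row 8: Σ corner-gray over 10 cells = 6076  → 22.3953
row 9: Σ corner-gray over 10 cells = 5654  → 20.8398
row 10: Σ corner-gray over 10 cells = 4928  → 18.1639
row 11: Σ corner-gray over 10 cells = 5802  → 21.3853
row 12: Σ corner-gray over 10 cells = 4780  → 17.6184
Σ rows: total corner-gray = 66486  → 245.0579 mm³


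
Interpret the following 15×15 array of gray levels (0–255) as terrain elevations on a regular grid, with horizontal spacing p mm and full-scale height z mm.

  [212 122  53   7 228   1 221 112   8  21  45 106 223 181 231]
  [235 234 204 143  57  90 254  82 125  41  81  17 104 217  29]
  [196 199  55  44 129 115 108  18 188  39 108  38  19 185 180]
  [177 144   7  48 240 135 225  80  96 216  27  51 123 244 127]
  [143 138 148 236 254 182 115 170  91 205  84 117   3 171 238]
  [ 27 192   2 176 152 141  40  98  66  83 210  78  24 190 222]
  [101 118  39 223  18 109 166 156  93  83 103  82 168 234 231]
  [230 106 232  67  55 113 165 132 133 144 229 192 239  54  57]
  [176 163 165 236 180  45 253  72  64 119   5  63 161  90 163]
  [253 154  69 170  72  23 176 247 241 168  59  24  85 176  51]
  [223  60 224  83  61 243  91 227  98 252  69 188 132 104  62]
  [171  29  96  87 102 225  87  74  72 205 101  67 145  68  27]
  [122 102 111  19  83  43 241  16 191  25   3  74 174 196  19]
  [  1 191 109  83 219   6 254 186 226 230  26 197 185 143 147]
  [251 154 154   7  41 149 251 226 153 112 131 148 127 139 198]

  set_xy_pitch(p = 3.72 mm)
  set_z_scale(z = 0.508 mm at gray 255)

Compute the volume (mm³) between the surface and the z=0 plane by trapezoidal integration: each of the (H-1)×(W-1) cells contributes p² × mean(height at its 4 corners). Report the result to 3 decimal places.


682.011

height_mm = gray/255 × 0.508; cell vol = 3.72² × mean(4 corners)
unit = 3.72² × 0.508 / (4×255) = 0.00689207 mm³ per gray-sum
row 0: Σ corner-gray over 14 cells = 6661  → 45.9081
row 1: Σ corner-gray over 14 cells = 6428  → 44.3022
row 2: Σ corner-gray over 14 cells = 6442  → 44.3987
row 3: Σ corner-gray over 14 cells = 7785  → 53.6547
row 4: Σ corner-gray over 14 cells = 7362  → 50.7394
row 5: Σ corner-gray over 14 cells = 6669  → 45.9632
row 6: Σ corner-gray over 14 cells = 7525  → 51.8628
row 7: Σ corner-gray over 14 cells = 7580  → 52.2419
row 8: Σ corner-gray over 14 cells = 7203  → 49.6436
row 9: Σ corner-gray over 14 cells = 7581  → 52.2488
row 10: Σ corner-gray over 14 cells = 6863  → 47.3002
row 11: Σ corner-gray over 14 cells = 5611  → 38.6714
row 12: Σ corner-gray over 14 cells = 6955  → 47.9343
row 13: Σ corner-gray over 14 cells = 8291  → 57.1421
Σ rows: total corner-gray = 98956  → 682.0113 mm³


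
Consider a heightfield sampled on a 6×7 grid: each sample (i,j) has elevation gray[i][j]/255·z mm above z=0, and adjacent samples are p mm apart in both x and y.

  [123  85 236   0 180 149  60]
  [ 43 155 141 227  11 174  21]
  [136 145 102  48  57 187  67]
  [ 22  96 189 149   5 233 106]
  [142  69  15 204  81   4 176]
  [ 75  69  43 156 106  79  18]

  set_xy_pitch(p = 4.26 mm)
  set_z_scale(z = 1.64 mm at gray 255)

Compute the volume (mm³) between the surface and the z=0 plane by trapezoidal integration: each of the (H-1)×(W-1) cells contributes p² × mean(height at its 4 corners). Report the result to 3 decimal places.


height_mm = gray/255 × 1.64; cell vol = 4.26² × mean(4 corners)
unit = 4.26² × 1.64 / (4×255) = 0.0291785 mm³ per gray-sum
row 0: Σ corner-gray over 6 cells = 2963  → 86.4559
row 1: Σ corner-gray over 6 cells = 2761  → 80.5618
row 2: Σ corner-gray over 6 cells = 2753  → 80.3284
row 3: Σ corner-gray over 6 cells = 2536  → 73.9967
row 4: Σ corner-gray over 6 cells = 2063  → 60.1952
Σ rows: total corner-gray = 13076  → 381.5380 mm³

381.538


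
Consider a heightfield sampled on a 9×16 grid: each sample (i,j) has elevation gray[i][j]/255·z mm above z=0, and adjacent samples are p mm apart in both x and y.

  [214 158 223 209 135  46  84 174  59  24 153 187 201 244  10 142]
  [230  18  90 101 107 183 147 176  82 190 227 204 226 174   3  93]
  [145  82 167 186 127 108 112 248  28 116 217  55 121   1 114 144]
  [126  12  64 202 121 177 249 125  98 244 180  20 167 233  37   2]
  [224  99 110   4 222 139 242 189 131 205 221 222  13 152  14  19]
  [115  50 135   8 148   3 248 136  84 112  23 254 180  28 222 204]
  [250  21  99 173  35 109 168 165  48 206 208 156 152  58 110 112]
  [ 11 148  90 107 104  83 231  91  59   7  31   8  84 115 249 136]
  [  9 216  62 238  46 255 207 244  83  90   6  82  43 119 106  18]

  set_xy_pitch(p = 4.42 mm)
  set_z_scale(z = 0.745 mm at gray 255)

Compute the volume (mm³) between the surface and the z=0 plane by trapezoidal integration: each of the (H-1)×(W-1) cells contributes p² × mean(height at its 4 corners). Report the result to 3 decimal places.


height_mm = gray/255 × 0.745; cell vol = 4.42² × mean(4 corners)
unit = 4.42² × 0.745 / (4×255) = 0.0142692 mm³ per gray-sum
row 0: Σ corner-gray over 15 cells = 8349  → 119.1338
row 1: Σ corner-gray over 15 cells = 7832  → 111.7566
row 2: Σ corner-gray over 15 cells = 7639  → 109.0027
row 3: Σ corner-gray over 15 cells = 8155  → 116.3656
row 4: Σ corner-gray over 15 cells = 7750  → 110.5866
row 5: Σ corner-gray over 15 cells = 7359  → 105.0073
row 6: Σ corner-gray over 15 cells = 6739  → 96.1604
row 7: Σ corner-gray over 15 cells = 6582  → 93.9201
Σ rows: total corner-gray = 60405  → 861.9330 mm³

861.933


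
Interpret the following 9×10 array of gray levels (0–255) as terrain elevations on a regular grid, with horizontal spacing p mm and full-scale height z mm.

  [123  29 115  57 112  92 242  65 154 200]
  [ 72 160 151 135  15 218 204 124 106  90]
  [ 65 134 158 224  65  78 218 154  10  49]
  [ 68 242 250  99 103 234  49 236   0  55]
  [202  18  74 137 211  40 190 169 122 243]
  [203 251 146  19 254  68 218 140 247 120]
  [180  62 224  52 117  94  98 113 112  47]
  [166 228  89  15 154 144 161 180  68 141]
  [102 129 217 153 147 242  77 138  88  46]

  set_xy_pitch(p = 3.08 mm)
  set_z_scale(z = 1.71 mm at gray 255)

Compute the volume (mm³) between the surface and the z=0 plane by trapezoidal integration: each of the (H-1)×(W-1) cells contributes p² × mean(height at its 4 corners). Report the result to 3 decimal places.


609.349

height_mm = gray/255 × 1.71; cell vol = 3.08² × mean(4 corners)
unit = 3.08² × 1.71 / (4×255) = 0.0159037 mm³ per gray-sum
row 0: Σ corner-gray over 9 cells = 4443  → 70.6600
row 1: Σ corner-gray over 9 cells = 4584  → 72.9024
row 2: Σ corner-gray over 9 cells = 4745  → 75.4629
row 3: Σ corner-gray over 9 cells = 4916  → 78.1824
row 4: Σ corner-gray over 9 cells = 5376  → 85.4981
row 5: Σ corner-gray over 9 cells = 4980  → 79.2003
row 6: Σ corner-gray over 9 cells = 4356  → 69.2764
row 7: Σ corner-gray over 9 cells = 4915  → 78.1665
Σ rows: total corner-gray = 38315  → 609.3491 mm³


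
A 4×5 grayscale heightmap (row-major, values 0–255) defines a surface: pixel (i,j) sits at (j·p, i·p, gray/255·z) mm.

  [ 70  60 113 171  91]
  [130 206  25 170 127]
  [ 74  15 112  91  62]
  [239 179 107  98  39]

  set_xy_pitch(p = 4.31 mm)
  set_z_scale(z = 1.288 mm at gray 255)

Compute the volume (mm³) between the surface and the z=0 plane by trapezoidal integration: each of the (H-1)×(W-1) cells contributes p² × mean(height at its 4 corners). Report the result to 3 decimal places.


height_mm = gray/255 × 1.288; cell vol = 4.31² × mean(4 corners)
unit = 4.31² × 1.288 / (4×255) = 0.0234569 mm³ per gray-sum
row 0: Σ corner-gray over 4 cells = 1908  → 44.7557
row 1: Σ corner-gray over 4 cells = 1631  → 38.2582
row 2: Σ corner-gray over 4 cells = 1618  → 37.9532
Σ rows: total corner-gray = 5157  → 120.9671 mm³

120.967


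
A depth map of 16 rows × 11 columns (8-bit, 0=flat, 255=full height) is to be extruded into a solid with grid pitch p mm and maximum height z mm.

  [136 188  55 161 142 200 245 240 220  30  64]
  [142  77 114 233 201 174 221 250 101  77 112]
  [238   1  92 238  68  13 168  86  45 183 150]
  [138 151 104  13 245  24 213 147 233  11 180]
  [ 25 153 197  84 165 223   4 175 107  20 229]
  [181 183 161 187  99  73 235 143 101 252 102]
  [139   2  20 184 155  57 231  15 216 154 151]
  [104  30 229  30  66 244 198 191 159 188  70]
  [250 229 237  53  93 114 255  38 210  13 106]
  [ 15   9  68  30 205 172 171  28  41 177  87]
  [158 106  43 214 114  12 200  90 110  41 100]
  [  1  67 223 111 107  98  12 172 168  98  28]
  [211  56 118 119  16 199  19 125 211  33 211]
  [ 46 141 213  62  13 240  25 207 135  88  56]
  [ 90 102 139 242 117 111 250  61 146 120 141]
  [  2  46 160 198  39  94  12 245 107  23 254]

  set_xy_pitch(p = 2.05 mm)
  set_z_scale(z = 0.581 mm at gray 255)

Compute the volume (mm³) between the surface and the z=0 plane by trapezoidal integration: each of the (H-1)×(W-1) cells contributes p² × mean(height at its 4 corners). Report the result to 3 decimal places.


height_mm = gray/255 × 0.581; cell vol = 2.05² × mean(4 corners)
unit = 2.05² × 0.581 / (4×255) = 0.00239378 mm³ per gray-sum
row 0: Σ corner-gray over 10 cells = 6312  → 15.1095
row 1: Σ corner-gray over 10 cells = 5326  → 12.7493
row 2: Σ corner-gray over 10 cells = 4776  → 11.4327
row 3: Σ corner-gray over 10 cells = 5110  → 12.2322
row 4: Σ corner-gray over 10 cells = 5661  → 13.5512
row 5: Σ corner-gray over 10 cells = 5509  → 13.1873
row 6: Σ corner-gray over 10 cells = 5202  → 12.4524
row 7: Σ corner-gray over 10 cells = 5684  → 13.6062
row 8: Σ corner-gray over 10 cells = 4744  → 11.3561
row 9: Σ corner-gray over 10 cells = 4022  → 9.6278
row 10: Σ corner-gray over 10 cells = 4259  → 10.1951
row 11: Σ corner-gray over 10 cells = 4355  → 10.4249
row 12: Σ corner-gray over 10 cells = 4564  → 10.9252
row 13: Σ corner-gray over 10 cells = 5157  → 12.3447
row 14: Σ corner-gray over 10 cells = 4911  → 11.7558
Σ rows: total corner-gray = 75592  → 180.9504 mm³

180.950


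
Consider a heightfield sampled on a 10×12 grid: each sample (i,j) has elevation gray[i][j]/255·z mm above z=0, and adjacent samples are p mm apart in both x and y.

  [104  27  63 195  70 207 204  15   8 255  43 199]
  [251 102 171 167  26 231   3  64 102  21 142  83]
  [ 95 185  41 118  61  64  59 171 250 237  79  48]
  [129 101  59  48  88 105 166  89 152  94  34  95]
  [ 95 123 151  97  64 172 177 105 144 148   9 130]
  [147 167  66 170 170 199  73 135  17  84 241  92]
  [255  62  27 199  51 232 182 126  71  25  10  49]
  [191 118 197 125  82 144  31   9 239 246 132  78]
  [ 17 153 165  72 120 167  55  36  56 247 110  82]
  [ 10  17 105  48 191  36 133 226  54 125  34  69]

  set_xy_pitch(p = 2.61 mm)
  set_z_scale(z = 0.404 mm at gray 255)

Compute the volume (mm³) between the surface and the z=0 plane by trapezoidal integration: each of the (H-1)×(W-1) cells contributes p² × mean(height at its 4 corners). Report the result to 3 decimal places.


121.664

height_mm = gray/255 × 0.404; cell vol = 2.61² × mean(4 corners)
unit = 2.61² × 0.404 / (4×255) = 0.00269813 mm³ per gray-sum
row 0: Σ corner-gray over 11 cells = 4869  → 13.1372
row 1: Σ corner-gray over 11 cells = 5065  → 13.6660
row 2: Σ corner-gray over 11 cells = 4769  → 12.8674
row 3: Σ corner-gray over 11 cells = 4701  → 12.6839
row 4: Σ corner-gray over 11 cells = 5488  → 14.8073
row 5: Σ corner-gray over 11 cells = 5157  → 13.9142
row 6: Σ corner-gray over 11 cells = 5189  → 14.0006
row 7: Σ corner-gray over 11 cells = 5376  → 14.5051
row 8: Σ corner-gray over 11 cells = 4478  → 12.0822
Σ rows: total corner-gray = 45092  → 121.6639 mm³


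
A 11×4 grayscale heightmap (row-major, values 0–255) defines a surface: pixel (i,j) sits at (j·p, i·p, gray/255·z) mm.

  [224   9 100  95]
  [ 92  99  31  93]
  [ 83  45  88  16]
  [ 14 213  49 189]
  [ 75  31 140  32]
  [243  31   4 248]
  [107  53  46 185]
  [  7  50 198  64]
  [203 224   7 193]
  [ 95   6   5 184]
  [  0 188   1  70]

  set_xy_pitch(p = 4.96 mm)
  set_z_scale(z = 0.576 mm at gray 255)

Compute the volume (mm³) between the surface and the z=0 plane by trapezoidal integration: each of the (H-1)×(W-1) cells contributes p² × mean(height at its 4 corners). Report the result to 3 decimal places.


146.026

height_mm = gray/255 × 0.576; cell vol = 4.96² × mean(4 corners)
unit = 4.96² × 0.576 / (4×255) = 0.0138927 mm³ per gray-sum
row 0: Σ corner-gray over 3 cells = 982  → 13.6426
row 1: Σ corner-gray over 3 cells = 810  → 11.2531
row 2: Σ corner-gray over 3 cells = 1092  → 15.1708
row 3: Σ corner-gray over 3 cells = 1176  → 16.3378
row 4: Σ corner-gray over 3 cells = 1010  → 14.0316
row 5: Σ corner-gray over 3 cells = 1051  → 14.6012
row 6: Σ corner-gray over 3 cells = 1057  → 14.6846
row 7: Σ corner-gray over 3 cells = 1425  → 19.7971
row 8: Σ corner-gray over 3 cells = 1159  → 16.1016
row 9: Σ corner-gray over 3 cells = 749  → 10.4056
Σ rows: total corner-gray = 10511  → 146.0258 mm³


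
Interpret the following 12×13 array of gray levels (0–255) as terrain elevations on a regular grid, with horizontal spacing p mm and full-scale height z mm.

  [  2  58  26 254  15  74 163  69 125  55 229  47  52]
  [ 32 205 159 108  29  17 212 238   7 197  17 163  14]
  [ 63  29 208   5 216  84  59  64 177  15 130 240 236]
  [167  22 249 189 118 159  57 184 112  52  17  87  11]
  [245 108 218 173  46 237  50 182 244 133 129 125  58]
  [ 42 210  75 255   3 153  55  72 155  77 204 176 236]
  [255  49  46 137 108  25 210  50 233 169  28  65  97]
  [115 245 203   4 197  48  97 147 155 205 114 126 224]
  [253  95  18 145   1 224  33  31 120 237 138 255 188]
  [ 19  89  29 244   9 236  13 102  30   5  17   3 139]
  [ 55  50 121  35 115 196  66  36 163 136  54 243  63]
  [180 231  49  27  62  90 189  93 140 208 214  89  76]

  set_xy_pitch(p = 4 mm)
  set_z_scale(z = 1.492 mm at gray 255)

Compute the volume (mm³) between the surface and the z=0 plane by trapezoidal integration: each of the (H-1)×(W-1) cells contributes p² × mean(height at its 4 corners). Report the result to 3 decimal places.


height_mm = gray/255 × 1.492; cell vol = 4² × mean(4 corners)
unit = 4² × 1.492 / (4×255) = 0.0234039 mm³ per gray-sum
row 0: Σ corner-gray over 12 cells = 5034  → 117.8153
row 1: Σ corner-gray over 12 cells = 5503  → 128.7918
row 2: Σ corner-gray over 12 cells = 5423  → 126.9195
row 3: Σ corner-gray over 12 cells = 6263  → 146.5788
row 4: Σ corner-gray over 12 cells = 6741  → 157.7658
row 5: Σ corner-gray over 12 cells = 5740  → 134.3385
row 6: Σ corner-gray over 12 cells = 6013  → 140.7278
row 7: Σ corner-gray over 12 cells = 6456  → 151.0957
row 8: Σ corner-gray over 12 cells = 4747  → 111.0984
row 9: Σ corner-gray over 12 cells = 4260  → 99.7007
row 10: Σ corner-gray over 12 cells = 5588  → 130.7811
Σ rows: total corner-gray = 61768  → 1445.6134 mm³

1445.613
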